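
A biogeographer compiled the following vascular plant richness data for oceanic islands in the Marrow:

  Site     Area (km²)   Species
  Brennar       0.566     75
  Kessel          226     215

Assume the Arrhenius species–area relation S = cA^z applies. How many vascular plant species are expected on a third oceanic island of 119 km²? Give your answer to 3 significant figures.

z = ln(215/75) / ln(226/0.566) = 1.0531 / 5.9897 = 0.1758
c = 75 / 0.566^0.1758 = 75 / 0.9048 = 82.89
S₃ = 82.89 × 119^0.1758 = 82.89 × 2.317 ≈ 192.1

192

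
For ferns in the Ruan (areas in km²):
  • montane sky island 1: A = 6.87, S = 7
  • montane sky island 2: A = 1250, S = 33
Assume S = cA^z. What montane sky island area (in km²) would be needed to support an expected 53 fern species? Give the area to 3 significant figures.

z = ln(33/7) / ln(1250/6.87) = 1.5506 / 5.2037 = 0.2980
c = 7 / 6.87^0.2980 = 7 / 1.776 = 3.942
A = (53/3.942)^(1/0.2980) ⇒ ln A = ln(13.45)/0.2980 = 8.7209
A = e^8.7209 ≈ 6130 km²

6130 km²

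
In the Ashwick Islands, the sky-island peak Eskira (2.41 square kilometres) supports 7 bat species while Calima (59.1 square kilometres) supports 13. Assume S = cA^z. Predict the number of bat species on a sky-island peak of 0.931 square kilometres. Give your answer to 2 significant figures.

5.8

z = ln(13/7) / ln(59.1/2.41) = 0.6190 / 3.1996 = 0.1935
c = 7 / 2.41^0.1935 = 7 / 1.186 = 5.905
S₃ = 5.905 × 0.931^0.1935 = 5.905 × 0.9863 ≈ 5.823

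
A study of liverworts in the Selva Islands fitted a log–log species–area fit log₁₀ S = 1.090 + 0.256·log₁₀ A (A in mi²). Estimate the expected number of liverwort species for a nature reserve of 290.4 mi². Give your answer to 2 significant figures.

S = 12.3 × 290.4^0.256
ln S = ln 12.3 + 0.256 × ln 290.4 = 2.5098 + 0.256 × 5.6713 = 3.9617
S = e^3.9617 ≈ 52.54

53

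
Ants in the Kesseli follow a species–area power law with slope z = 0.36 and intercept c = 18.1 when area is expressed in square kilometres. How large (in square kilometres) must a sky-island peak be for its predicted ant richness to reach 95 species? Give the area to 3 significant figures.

95 = 18.1 × A^0.36  ⇒  A^0.36 = 95/18.1 = 5.249
ln A = ln(5.249) / 0.36 = 1.6580 / 0.36 = 4.6055
A = e^4.6055 ≈ 100 square kilometres

100 square kilometres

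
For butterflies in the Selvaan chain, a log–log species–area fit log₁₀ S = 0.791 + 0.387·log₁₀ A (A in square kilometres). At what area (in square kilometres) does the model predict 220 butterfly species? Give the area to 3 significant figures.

10200 square kilometres

220 = 6.18 × A^0.387  ⇒  A^0.387 = 220/6.18 = 35.6
ln A = ln(35.6) / 0.387 = 3.5723 / 0.387 = 9.2307
A = e^9.2307 ≈ 10206 square kilometres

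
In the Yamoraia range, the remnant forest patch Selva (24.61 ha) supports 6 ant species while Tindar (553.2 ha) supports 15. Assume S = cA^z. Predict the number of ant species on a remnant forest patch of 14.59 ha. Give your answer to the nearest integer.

5

z = ln(15/6) / ln(553.2/24.61) = 0.9163 / 3.1126 = 0.2944
c = 6 / 24.61^0.2944 = 6 / 2.568 = 2.337
S₃ = 2.337 × 14.59^0.2944 = 2.337 × 2.201 ≈ 5.144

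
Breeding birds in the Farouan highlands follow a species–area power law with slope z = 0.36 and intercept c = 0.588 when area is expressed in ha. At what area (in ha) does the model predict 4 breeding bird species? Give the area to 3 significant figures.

4 = 0.588 × A^0.36  ⇒  A^0.36 = 4/0.588 = 6.803
ln A = ln(6.803) / 0.36 = 1.9173 / 0.36 = 5.3259
A = e^5.3259 ≈ 205.6 ha

206 ha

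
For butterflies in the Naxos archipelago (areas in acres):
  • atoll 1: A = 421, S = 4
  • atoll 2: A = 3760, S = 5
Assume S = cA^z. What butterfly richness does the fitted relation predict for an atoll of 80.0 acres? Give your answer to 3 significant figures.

3.38

z = ln(5/4) / ln(3760/421) = 0.2231 / 2.1895 = 0.1019
c = 4 / 421^0.1019 = 4 / 1.851 = 2.161
S₃ = 2.161 × 80^0.1019 = 2.161 × 1.563 ≈ 3.377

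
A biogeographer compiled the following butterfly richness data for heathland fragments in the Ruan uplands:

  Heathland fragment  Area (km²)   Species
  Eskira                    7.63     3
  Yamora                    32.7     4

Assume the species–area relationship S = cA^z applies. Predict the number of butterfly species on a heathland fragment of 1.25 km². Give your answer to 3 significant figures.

z = ln(4/3) / ln(32.7/7.63) = 0.2877 / 1.4553 = 0.1977
c = 3 / 7.63^0.1977 = 3 / 1.494 = 2.008
S₃ = 2.008 × 1.25^0.1977 = 2.008 × 1.045 ≈ 2.098

2.10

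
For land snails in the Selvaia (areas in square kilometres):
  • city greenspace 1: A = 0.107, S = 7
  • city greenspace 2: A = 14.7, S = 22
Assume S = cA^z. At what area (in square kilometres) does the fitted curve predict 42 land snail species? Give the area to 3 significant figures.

z = ln(22/7) / ln(14.7/0.107) = 1.1451 / 4.9228 = 0.2326
c = 7 / 0.107^0.2326 = 7 / 0.5946 = 11.77
A = (42/11.77)^(1/0.2326) ⇒ ln A = ln(3.568)/0.2326 = 5.4676
A = e^5.4676 ≈ 236.9 square kilometres

237 square kilometres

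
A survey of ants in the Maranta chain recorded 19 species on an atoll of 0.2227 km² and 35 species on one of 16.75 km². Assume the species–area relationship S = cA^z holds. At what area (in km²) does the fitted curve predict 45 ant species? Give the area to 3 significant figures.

z = ln(35/19) / ln(16.75/0.2227) = 0.6109 / 4.3203 = 0.1414
c = 19 / 0.2227^0.1414 = 19 / 0.8087 = 23.5
A = (45/23.5)^(1/0.1414) ⇒ ln A = ln(1.915)/0.1414 = 4.5957
A = e^4.5957 ≈ 99.06 km²

99.1 km²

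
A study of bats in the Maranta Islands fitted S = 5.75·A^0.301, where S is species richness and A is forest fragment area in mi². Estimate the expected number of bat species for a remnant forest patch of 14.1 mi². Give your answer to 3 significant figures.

12.8

S = 5.75 × 14.1^0.301
ln S = ln 5.75 + 0.301 × ln 14.1 = 1.7492 + 0.301 × 2.6462 = 2.5457
S = e^2.5457 ≈ 12.75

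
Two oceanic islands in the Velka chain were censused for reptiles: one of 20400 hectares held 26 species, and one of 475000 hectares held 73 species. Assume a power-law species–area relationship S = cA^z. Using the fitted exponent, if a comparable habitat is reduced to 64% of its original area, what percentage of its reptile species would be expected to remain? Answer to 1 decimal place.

86.4%

z = ln(73/26) / ln(475000/20400) = 1.0324 / 3.1478 = 0.3280
S_new/S_old = (A_new/A_old)^z = 0.64^0.3280 = exp(0.3280 × -0.4463) = 0.8638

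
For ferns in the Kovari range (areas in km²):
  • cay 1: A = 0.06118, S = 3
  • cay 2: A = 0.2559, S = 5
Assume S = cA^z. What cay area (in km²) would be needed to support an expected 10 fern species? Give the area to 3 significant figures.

1.78 km²

z = ln(5/3) / ln(0.2559/0.06118) = 0.5108 / 1.4310 = 0.3570
c = 3 / 0.06118^0.3570 = 3 / 0.3688 = 8.133
A = (10/8.133)^(1/0.3570) ⇒ ln A = ln(1.229)/0.3570 = 0.5787
A = e^0.5787 ≈ 1.784 km²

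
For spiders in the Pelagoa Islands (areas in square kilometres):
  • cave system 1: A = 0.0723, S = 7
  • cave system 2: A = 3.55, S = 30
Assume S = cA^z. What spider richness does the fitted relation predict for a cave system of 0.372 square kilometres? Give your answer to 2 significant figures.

13

z = ln(30/7) / ln(3.55/0.0723) = 1.4553 / 3.8939 = 0.3737
c = 7 / 0.0723^0.3737 = 7 / 0.3746 = 18.68
S₃ = 18.68 × 0.372^0.3737 = 18.68 × 0.691 ≈ 12.91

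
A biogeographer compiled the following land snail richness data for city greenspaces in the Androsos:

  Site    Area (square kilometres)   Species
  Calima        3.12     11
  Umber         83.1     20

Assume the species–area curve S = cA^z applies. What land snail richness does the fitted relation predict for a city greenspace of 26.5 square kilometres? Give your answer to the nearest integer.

z = ln(20/11) / ln(83.1/3.12) = 0.5978 / 3.2822 = 0.1821
c = 11 / 3.12^0.1821 = 11 / 1.23 = 8.941
S₃ = 8.941 × 26.5^0.1821 = 8.941 × 1.817 ≈ 16.24

16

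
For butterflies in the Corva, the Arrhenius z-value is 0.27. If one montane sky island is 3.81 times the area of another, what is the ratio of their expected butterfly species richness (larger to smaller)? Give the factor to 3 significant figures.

1.43

S₂/S₁ = (A₂/A₁)^z = 3.81^0.27
ln(S₂/S₁) = 0.27 × ln 3.81 = 0.27 × 1.3376 = 0.3612
S₂/S₁ = e^0.3612 ≈ 1.435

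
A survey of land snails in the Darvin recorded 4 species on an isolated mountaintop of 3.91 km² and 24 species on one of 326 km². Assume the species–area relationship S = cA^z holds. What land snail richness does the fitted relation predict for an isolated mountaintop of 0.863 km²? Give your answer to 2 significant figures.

2.2

z = ln(24/4) / ln(326/3.91) = 1.7918 / 4.4234 = 0.4051
c = 4 / 3.91^0.4051 = 4 / 1.737 = 2.302
S₃ = 2.302 × 0.863^0.4051 = 2.302 × 0.9421 ≈ 2.169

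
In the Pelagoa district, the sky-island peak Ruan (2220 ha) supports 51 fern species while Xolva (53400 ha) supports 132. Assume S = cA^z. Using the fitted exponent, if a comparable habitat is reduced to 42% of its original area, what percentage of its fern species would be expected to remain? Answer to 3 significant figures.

77.2%

z = ln(132/51) / ln(53400/2220) = 0.9510 / 3.1803 = 0.2990
S_new/S_old = (A_new/A_old)^z = 0.42^0.2990 = exp(0.2990 × -0.8675) = 0.7715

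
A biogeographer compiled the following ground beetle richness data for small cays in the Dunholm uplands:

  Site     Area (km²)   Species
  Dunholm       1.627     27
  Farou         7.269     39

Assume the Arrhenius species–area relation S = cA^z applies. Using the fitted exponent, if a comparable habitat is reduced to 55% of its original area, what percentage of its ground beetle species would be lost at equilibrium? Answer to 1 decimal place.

z = ln(39/27) / ln(7.269/1.627) = 0.3677 / 1.4969 = 0.2457
S_new/S_old = (A_new/A_old)^z = 0.55^0.2457 = exp(0.2457 × -0.5978) = 0.8634
Fraction lost = 1 − 0.8634 = 0.1366

13.7%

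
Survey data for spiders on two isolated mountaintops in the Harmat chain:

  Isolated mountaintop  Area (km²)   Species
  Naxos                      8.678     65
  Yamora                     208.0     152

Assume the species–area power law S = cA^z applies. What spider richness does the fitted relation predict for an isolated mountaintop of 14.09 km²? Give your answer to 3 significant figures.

z = ln(152/65) / ln(208/8.678) = 0.8495 / 3.1767 = 0.2674
c = 65 / 8.678^0.2674 = 65 / 1.782 = 36.47
S₃ = 36.47 × 14.09^0.2674 = 36.47 × 2.029 ≈ 73.99

74.0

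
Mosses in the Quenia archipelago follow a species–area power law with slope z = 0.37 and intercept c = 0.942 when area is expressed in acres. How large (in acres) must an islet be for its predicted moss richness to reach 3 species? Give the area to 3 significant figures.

3 = 0.942 × A^0.37  ⇒  A^0.37 = 3/0.942 = 3.185
ln A = ln(3.185) / 0.37 = 1.1584 / 0.37 = 3.1307
A = e^3.1307 ≈ 22.89 acres

22.9 acres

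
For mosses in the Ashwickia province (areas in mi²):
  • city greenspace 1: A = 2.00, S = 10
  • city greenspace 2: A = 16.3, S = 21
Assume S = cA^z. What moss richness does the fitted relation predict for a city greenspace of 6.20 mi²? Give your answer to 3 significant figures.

14.9

z = ln(21/10) / ln(16.3/2) = 0.7419 / 2.0980 = 0.3536
c = 10 / 2^0.3536 = 10 / 1.278 = 7.826
S₃ = 7.826 × 6.2^0.3536 = 7.826 × 1.906 ≈ 14.92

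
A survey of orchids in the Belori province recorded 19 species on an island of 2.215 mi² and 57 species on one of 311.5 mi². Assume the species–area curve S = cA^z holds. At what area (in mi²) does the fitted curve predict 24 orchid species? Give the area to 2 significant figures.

z = ln(57/19) / ln(311.5/2.215) = 1.0986 / 4.9461 = 0.2221
c = 19 / 2.215^0.2221 = 19 / 1.193 = 15.92
A = (24/15.92)^(1/0.2221) ⇒ ln A = ln(1.507)/0.2221 = 1.8470
A = e^1.8470 ≈ 6.341 mi²

6.3 mi²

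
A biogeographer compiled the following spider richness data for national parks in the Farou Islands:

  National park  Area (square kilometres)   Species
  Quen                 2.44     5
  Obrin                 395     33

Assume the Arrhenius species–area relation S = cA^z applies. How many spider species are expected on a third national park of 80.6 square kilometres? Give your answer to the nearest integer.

z = ln(33/5) / ln(395/2.44) = 1.8871 / 5.0869 = 0.3710
c = 5 / 2.44^0.3710 = 5 / 1.392 = 3.591
S₃ = 3.591 × 80.6^0.3710 = 3.591 × 5.096 ≈ 18.3

18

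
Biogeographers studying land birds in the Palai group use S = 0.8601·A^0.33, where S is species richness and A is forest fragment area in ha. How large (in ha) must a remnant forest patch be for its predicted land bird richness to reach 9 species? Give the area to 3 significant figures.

1230 ha

9 = 0.8601 × A^0.33  ⇒  A^0.33 = 9/0.8601 = 10.46
ln A = ln(10.46) / 0.33 = 2.3479 / 0.33 = 7.1149
A = e^7.1149 ≈ 1230 ha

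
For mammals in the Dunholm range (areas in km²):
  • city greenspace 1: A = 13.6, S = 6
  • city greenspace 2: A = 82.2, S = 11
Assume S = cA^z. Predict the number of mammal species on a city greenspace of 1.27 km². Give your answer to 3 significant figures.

2.70

z = ln(11/6) / ln(82.2/13.6) = 0.6061 / 1.7991 = 0.3369
c = 6 / 13.6^0.3369 = 6 / 2.409 = 2.49
S₃ = 2.49 × 1.27^0.3369 = 2.49 × 1.084 ≈ 2.699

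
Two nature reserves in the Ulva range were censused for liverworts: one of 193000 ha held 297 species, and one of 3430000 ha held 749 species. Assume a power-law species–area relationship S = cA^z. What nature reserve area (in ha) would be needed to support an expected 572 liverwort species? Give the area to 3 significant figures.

1480000 ha

z = ln(749/297) / ln(3430000/193000) = 0.9250 / 2.8776 = 0.3214
c = 297 / 193000^0.3214 = 297 / 50.01 = 5.939
A = (572/5.939)^(1/0.3214) ⇒ ln A = ln(96.31)/0.3214 = 14.2094
A = e^14.2094 ≈ 1482686 ha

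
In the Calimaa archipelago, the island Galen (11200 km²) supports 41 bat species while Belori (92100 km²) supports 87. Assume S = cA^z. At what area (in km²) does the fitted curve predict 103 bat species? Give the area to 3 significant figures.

148000 km²

z = ln(87/41) / ln(92100/11200) = 0.7523 / 2.1070 = 0.3571
c = 41 / 11200^0.3571 = 41 / 27.92 = 1.469
A = (103/1.469)^(1/0.3571) ⇒ ln A = ln(70.13)/0.3571 = 11.9034
A = e^11.9034 ≈ 147772 km²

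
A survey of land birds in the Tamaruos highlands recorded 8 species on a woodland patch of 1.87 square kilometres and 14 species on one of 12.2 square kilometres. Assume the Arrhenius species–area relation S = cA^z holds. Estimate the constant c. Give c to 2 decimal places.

z = ln(S₂/S₁) / ln(A₂/A₁) = ln(14/8) / ln(12.2/1.87) = 0.5596 / 1.8755 = 0.2984
c = S₁ / A₁^z = 8 / 1.87^0.2984 = 8 / 1.205 = 6.637

6.64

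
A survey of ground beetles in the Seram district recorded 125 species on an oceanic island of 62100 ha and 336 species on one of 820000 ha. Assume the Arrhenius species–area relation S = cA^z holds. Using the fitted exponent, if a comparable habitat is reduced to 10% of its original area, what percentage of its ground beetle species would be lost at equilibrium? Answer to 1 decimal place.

58.6%

z = ln(336/125) / ln(820000/62100) = 0.9888 / 2.5806 = 0.3832
S_new/S_old = (A_new/A_old)^z = 0.1^0.3832 = exp(0.3832 × -2.3026) = 0.4138
Fraction lost = 1 − 0.4138 = 0.5862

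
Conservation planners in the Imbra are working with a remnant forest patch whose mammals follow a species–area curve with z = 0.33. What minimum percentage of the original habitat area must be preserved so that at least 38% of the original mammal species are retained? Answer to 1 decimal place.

Need (A_new/A_old)^0.33 = 0.38, so A_new/A_old = 0.38^(1/0.33) = 0.38^3.03
ln(A_new/A_old) = ln 0.38 / 0.33 = -0.9676 / 0.33 = -2.9321
A_new/A_old = e^-2.9321 ≈ 0.05329

5.3%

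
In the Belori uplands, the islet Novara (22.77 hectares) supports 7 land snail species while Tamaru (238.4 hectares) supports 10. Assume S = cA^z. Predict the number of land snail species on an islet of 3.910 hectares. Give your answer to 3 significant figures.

5.36

z = ln(10/7) / ln(238.4/22.77) = 0.3567 / 2.3485 = 0.1519
c = 7 / 22.77^0.1519 = 7 / 1.607 = 4.355
S₃ = 4.355 × 3.91^0.1519 = 4.355 × 1.23 ≈ 5.357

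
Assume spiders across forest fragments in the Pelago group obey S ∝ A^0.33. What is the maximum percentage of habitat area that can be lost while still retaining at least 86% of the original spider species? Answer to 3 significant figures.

36.7%

Need (A_new/A_old)^0.33 = 0.86, so A_new/A_old = 0.86^(1/0.33) = 0.86^3.03
ln(A_new/A_old) = ln 0.86 / 0.33 = -0.1508 / 0.33 = -0.4570
A_new/A_old = e^-0.4570 ≈ 0.6332
Fraction that can be lost = 1 − 0.6332 = 0.3668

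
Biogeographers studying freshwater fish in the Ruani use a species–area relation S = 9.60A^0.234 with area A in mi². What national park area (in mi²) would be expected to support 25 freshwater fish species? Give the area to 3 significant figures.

59.8 mi²

25 = 9.6 × A^0.234  ⇒  A^0.234 = 25/9.6 = 2.604
ln A = ln(2.604) / 0.234 = 0.9571 / 0.234 = 4.0902
A = e^4.0902 ≈ 59.75 mi²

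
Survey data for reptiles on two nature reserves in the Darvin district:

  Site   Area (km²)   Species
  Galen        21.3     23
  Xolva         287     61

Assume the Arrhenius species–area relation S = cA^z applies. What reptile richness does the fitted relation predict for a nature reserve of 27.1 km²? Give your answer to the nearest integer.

z = ln(61/23) / ln(287/21.3) = 0.9754 / 2.6008 = 0.3750
c = 23 / 21.3^0.3750 = 23 / 3.149 = 7.304
S₃ = 7.304 × 27.1^0.3750 = 7.304 × 3.447 ≈ 25.17

25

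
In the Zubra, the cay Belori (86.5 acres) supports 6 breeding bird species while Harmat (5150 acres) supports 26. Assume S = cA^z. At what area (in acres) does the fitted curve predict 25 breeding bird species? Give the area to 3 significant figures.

z = ln(26/6) / ln(5150/86.5) = 1.4663 / 4.0866 = 0.3588
c = 6 / 86.5^0.3588 = 6 / 4.955 = 1.211
A = (25/1.211)^(1/0.3588) ⇒ ln A = ln(20.65)/0.3588 = 8.4374
A = e^8.4374 ≈ 4617 acres

4620 acres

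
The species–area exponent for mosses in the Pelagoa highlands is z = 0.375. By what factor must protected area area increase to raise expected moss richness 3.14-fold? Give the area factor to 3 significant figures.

(A₂/A₁)^0.375 = 3.14, so A₂/A₁ = 3.14^(1/0.375) = 3.14^2.667
ln(A₂/A₁) = ln 3.14 / 0.375 = 1.1442 / 0.375 = 3.0513
A₂/A₁ = e^3.0513 ≈ 21.14

21.1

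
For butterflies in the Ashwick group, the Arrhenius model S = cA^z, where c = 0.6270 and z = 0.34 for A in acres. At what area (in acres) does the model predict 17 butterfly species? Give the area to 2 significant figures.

17 = 0.627 × A^0.34  ⇒  A^0.34 = 17/0.627 = 27.11
ln A = ln(27.11) / 0.34 = 3.3000 / 0.34 = 9.7059
A = e^9.7059 ≈ 16415 acres

16000 acres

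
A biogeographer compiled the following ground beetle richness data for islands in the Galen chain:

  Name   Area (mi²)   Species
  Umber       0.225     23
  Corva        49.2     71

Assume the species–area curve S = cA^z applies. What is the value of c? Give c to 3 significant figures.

z = ln(S₂/S₁) / ln(A₂/A₁) = ln(71/23) / ln(49.2/0.225) = 1.1272 / 5.3875 = 0.2092
c = S₁ / A₁^z = 23 / 0.225^0.2092 = 23 / 0.7319 = 31.42

31.4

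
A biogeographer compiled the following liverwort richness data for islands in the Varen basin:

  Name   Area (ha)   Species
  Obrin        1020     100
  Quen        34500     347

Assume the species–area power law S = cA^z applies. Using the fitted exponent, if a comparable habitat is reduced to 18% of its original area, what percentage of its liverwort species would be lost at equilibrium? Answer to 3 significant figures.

45.4%

z = ln(347/100) / ln(34500/1020) = 1.2442 / 3.5212 = 0.3533
S_new/S_old = (A_new/A_old)^z = 0.18^0.3533 = exp(0.3533 × -1.7148) = 0.5456
Fraction lost = 1 − 0.5456 = 0.4544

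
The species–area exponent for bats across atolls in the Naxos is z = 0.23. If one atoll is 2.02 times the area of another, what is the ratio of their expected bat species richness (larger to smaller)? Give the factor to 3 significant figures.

S₂/S₁ = (A₂/A₁)^z = 2.02^0.23
ln(S₂/S₁) = 0.23 × ln 2.02 = 0.23 × 0.7031 = 0.1617
S₂/S₁ = e^0.1617 ≈ 1.176

1.18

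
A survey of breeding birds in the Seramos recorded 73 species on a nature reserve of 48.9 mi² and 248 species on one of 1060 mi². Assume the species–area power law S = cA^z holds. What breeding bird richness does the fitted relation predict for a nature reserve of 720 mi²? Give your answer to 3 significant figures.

z = ln(248/73) / ln(1060/48.9) = 1.2230 / 3.0762 = 0.3976
c = 73 / 48.9^0.3976 = 73 / 4.694 = 15.55
S₃ = 15.55 × 720^0.3976 = 15.55 × 13.68 ≈ 212.7

213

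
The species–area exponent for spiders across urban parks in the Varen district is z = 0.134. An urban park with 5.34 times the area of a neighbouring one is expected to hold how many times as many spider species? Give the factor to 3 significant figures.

1.25

S₂/S₁ = (A₂/A₁)^z = 5.34^0.134
ln(S₂/S₁) = 0.134 × ln 5.34 = 0.134 × 1.6752 = 0.2245
S₂/S₁ = e^0.2245 ≈ 1.252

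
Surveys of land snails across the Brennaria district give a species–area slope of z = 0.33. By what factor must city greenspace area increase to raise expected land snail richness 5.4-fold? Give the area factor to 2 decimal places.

165.72

(A₂/A₁)^0.33 = 5.4, so A₂/A₁ = 5.4^(1/0.33) = 5.4^3.03
ln(A₂/A₁) = ln 5.4 / 0.33 = 1.6864 / 0.33 = 5.1103
A₂/A₁ = e^5.1103 ≈ 165.7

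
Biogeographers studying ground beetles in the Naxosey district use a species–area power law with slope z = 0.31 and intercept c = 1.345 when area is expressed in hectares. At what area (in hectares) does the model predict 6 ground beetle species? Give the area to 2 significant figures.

6 = 1.345 × A^0.31  ⇒  A^0.31 = 6/1.345 = 4.461
ln A = ln(4.461) / 0.31 = 1.4954 / 0.31 = 4.8238
A = e^4.8238 ≈ 124.4 hectares

120 hectares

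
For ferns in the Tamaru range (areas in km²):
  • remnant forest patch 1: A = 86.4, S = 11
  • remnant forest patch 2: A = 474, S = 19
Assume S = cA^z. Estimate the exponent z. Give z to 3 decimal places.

Taking logs: ln S = ln c + z ln A, so z = (ln S₂ − ln S₁)/(ln A₂ − ln A₁).
z = ln(19/11) / ln(474/86.4) = ln(1.727) / ln(5.486) = 0.5465 / 1.7022 = 0.3211

0.321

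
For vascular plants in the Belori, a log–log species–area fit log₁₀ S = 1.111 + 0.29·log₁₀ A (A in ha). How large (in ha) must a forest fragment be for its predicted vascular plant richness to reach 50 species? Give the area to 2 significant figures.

50 = 12.91 × A^0.29  ⇒  A^0.29 = 50/12.91 = 3.872
ln A = ln(3.872) / 0.29 = 1.3539 / 0.29 = 4.6685
A = e^4.6685 ≈ 106.5 ha

110 ha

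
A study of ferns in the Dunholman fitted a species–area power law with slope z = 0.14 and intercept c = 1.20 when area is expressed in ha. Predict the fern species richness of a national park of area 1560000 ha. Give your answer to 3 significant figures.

8.84

S = 1.2 × 1560000^0.14 = 1.2 × 7.363 ≈ 8.835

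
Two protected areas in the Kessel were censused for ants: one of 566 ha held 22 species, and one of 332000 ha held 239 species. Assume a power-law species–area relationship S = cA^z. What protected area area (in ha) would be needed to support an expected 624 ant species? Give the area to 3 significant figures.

z = ln(239/22) / ln(332000/566) = 2.3854 / 6.3743 = 0.3742
c = 22 / 566^0.3742 = 22 / 10.72 = 2.052
A = (624/2.052)^(1/0.3742) ⇒ ln A = ln(304)/0.3742 = 15.2774
A = e^15.2774 ≈ 4313908 ha

4310000 ha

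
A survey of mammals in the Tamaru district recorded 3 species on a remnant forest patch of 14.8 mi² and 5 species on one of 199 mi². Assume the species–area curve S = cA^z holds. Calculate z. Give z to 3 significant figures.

0.197

Taking logs: ln S = ln c + z ln A, so z = (ln S₂ − ln S₁)/(ln A₂ − ln A₁).
z = ln(5/3) / ln(199/14.8) = ln(1.667) / ln(13.45) = 0.5108 / 2.5987 = 0.1966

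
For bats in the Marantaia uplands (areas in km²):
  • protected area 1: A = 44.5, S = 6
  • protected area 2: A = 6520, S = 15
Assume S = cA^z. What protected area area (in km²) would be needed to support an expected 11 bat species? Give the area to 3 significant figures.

1210 km²

z = ln(15/6) / ln(6520/44.5) = 0.9163 / 4.9871 = 0.1837
c = 6 / 44.5^0.1837 = 6 / 2.008 = 2.987
A = (11/2.987)^(1/0.1837) ⇒ ln A = ln(3.682)/0.1837 = 7.0945
A = e^7.0945 ≈ 1205 km²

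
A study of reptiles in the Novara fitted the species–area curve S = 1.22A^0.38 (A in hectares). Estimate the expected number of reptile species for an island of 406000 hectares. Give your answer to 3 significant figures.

165

S = 1.22 × 406000^0.38
ln S = ln 1.22 + 0.38 × ln 406000 = 0.1989 + 0.38 × 12.9141 = 5.1062
S = e^5.1062 ≈ 165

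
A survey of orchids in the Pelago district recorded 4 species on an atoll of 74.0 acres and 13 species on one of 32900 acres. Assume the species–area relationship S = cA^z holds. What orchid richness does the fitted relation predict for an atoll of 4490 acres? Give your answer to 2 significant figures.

8.8

z = ln(13/4) / ln(32900/74) = 1.1787 / 6.0972 = 0.1933
c = 4 / 74^0.1933 = 4 / 2.298 = 1.741
S₃ = 1.741 × 4490^0.1933 = 1.741 × 5.082 ≈ 8.846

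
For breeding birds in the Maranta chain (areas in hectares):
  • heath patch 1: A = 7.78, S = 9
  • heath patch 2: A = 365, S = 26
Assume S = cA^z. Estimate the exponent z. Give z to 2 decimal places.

0.28

Taking logs: ln S = ln c + z ln A, so z = (ln S₂ − ln S₁)/(ln A₂ − ln A₁).
z = ln(26/9) / ln(365/7.78) = ln(2.889) / ln(46.92) = 1.0609 / 3.8483 = 0.2757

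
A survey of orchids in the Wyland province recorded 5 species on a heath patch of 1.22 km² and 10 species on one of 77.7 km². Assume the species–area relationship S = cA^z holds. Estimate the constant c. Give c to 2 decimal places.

4.84

z = ln(S₂/S₁) / ln(A₂/A₁) = ln(10/5) / ln(77.7/1.22) = 0.6931 / 4.1540 = 0.1669
c = S₁ / A₁^z = 5 / 1.22^0.1669 = 5 / 1.034 = 4.837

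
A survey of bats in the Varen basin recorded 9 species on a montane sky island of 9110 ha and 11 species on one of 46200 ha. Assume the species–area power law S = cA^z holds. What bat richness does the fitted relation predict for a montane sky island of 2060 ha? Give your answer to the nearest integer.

7

z = ln(11/9) / ln(46200/9110) = 0.2007 / 1.6236 = 0.1236
c = 9 / 9110^0.1236 = 9 / 3.086 = 2.917
S₃ = 2.917 × 2060^0.1236 = 2.917 × 2.568 ≈ 7.489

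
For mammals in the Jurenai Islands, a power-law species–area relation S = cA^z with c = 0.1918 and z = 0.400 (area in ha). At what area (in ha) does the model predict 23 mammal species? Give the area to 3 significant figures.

157000 ha

23 = 0.1918 × A^0.4  ⇒  A^0.4 = 23/0.1918 = 119.9
ln A = ln(119.9) / 0.4 = 4.7868 / 0.4 = 11.9670
A = e^11.9670 ≈ 157470 ha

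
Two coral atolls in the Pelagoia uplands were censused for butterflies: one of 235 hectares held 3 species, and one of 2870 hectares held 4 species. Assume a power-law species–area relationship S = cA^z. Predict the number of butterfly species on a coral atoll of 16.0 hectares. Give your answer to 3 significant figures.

2.20

z = ln(4/3) / ln(2870/235) = 0.2877 / 2.5025 = 0.1150
c = 3 / 235^0.1150 = 3 / 1.873 = 1.602
S₃ = 1.602 × 16^0.1150 = 1.602 × 1.375 ≈ 2.203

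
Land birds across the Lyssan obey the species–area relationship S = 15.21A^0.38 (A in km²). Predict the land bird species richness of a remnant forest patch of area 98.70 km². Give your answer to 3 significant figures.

87.1

S = 15.21 × 98.7^0.38
ln S = ln 15.21 + 0.38 × ln 98.7 = 2.7220 + 0.38 × 4.5921 = 4.4669
S = e^4.4669 ≈ 87.09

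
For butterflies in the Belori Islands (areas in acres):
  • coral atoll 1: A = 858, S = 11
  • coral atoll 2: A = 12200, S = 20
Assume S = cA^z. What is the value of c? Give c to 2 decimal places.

z = ln(S₂/S₁) / ln(A₂/A₁) = ln(20/11) / ln(12200/858) = 0.5978 / 2.6546 = 0.2252
c = S₁ / A₁^z = 11 / 858^0.2252 = 11 / 4.578 = 2.403

2.40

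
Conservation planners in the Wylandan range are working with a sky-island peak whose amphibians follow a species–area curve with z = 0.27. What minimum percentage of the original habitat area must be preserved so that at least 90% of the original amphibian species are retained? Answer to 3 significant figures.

67.7%

Need (A_new/A_old)^0.27 = 0.9, so A_new/A_old = 0.9^(1/0.27) = 0.9^3.704
ln(A_new/A_old) = ln 0.9 / 0.27 = -0.1054 / 0.27 = -0.3902
A_new/A_old = e^-0.3902 ≈ 0.6769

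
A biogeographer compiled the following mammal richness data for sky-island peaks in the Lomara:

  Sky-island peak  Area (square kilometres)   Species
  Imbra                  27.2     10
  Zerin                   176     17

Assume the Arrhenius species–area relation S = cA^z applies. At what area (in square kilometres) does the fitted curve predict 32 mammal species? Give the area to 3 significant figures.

1630 square kilometres

z = ln(17/10) / ln(176/27.2) = 0.5306 / 1.8673 = 0.2842
c = 10 / 27.2^0.2842 = 10 / 2.557 = 3.911
A = (32/3.911)^(1/0.2842) ⇒ ln A = ln(8.181)/0.2842 = 7.3963
A = e^7.3963 ≈ 1630 square kilometres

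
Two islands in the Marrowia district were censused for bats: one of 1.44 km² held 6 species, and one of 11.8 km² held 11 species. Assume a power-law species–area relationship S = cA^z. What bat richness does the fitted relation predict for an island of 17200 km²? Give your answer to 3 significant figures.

z = ln(11/6) / ln(11.8/1.44) = 0.6061 / 2.1035 = 0.2882
c = 6 / 1.44^0.2882 = 6 / 1.111 = 5.402
S₃ = 5.402 × 17200^0.2882 = 5.402 × 16.62 ≈ 89.75

89.8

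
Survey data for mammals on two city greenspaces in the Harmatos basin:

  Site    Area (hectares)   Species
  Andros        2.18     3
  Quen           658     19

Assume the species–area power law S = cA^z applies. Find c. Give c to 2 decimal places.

z = ln(S₂/S₁) / ln(A₂/A₁) = ln(19/3) / ln(658/2.18) = 1.8458 / 5.7099 = 0.3233
c = S₁ / A₁^z = 3 / 2.18^0.3233 = 3 / 1.287 = 2.332

2.33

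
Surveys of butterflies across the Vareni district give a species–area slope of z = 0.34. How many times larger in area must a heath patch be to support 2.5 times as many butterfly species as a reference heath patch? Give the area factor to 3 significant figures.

14.8

(A₂/A₁)^0.34 = 2.5, so A₂/A₁ = 2.5^(1/0.34) = 2.5^2.941
ln(A₂/A₁) = ln 2.5 / 0.34 = 0.9163 / 0.34 = 2.6950
A₂/A₁ = e^2.6950 ≈ 14.81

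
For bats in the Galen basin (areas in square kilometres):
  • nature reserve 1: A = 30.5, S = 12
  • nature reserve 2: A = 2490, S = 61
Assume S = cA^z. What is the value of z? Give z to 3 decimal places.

0.369

Taking logs: ln S = ln c + z ln A, so z = (ln S₂ − ln S₁)/(ln A₂ − ln A₁).
z = ln(61/12) / ln(2490/30.5) = ln(5.083) / ln(81.64) = 1.6260 / 4.4023 = 0.3693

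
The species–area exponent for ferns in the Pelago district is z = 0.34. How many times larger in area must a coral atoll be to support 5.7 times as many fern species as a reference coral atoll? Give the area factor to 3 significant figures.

(A₂/A₁)^0.34 = 5.7, so A₂/A₁ = 5.7^(1/0.34) = 5.7^2.941
ln(A₂/A₁) = ln 5.7 / 0.34 = 1.7405 / 0.34 = 5.1190
A₂/A₁ = e^5.1190 ≈ 167.2

167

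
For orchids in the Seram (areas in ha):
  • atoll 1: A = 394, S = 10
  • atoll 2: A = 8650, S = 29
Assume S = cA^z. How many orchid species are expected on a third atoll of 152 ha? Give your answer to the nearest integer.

7

z = ln(29/10) / ln(8650/394) = 1.0647 / 3.0890 = 0.3447
c = 10 / 394^0.3447 = 10 / 7.846 = 1.275
S₃ = 1.275 × 152^0.3447 = 1.275 × 5.65 ≈ 7.201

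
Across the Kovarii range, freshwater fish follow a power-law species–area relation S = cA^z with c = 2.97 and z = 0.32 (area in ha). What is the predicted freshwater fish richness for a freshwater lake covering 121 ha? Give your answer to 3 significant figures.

S = 2.97 × 121^0.32 = 2.97 × 4.64 ≈ 13.78

13.8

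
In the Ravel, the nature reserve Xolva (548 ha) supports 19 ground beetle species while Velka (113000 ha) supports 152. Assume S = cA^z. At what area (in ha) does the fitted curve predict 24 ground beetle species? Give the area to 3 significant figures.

z = ln(152/19) / ln(113000/548) = 2.0794 / 5.3289 = 0.3902
c = 19 / 548^0.3902 = 19 / 11.71 = 1.622
A = (24/1.622)^(1/0.3902) ⇒ ln A = ln(14.8)/0.3902 = 6.9049
A = e^6.9049 ≈ 997.2 ha

997 ha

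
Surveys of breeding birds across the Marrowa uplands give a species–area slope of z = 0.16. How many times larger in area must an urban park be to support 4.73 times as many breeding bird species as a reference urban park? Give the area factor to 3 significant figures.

16500

(A₂/A₁)^0.16 = 4.73, so A₂/A₁ = 4.73^(1/0.16) = 4.73^6.25
ln(A₂/A₁) = ln 4.73 / 0.16 = 1.5539 / 0.16 = 9.7120
A₂/A₁ = e^9.7120 ≈ 16515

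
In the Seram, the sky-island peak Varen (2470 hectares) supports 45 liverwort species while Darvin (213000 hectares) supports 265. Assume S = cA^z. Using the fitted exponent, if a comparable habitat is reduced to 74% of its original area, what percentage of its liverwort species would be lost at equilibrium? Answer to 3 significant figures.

11.3%

z = ln(265/45) / ln(213000/2470) = 1.7731 / 4.4571 = 0.3978
S_new/S_old = (A_new/A_old)^z = 0.74^0.3978 = exp(0.3978 × -0.3011) = 0.8871
Fraction lost = 1 − 0.8871 = 0.1129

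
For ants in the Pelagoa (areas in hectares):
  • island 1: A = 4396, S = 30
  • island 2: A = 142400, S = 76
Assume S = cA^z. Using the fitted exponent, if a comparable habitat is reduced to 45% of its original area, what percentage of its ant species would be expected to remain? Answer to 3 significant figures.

z = ln(76/30) / ln(142400/4396) = 0.9295 / 3.4779 = 0.2673
S_new/S_old = (A_new/A_old)^z = 0.45^0.2673 = exp(0.2673 × -0.7985) = 0.8078

80.8%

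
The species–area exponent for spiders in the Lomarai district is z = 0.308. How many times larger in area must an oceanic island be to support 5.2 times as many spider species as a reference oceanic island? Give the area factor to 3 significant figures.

211

(A₂/A₁)^0.308 = 5.2, so A₂/A₁ = 5.2^(1/0.308) = 5.2^3.247
ln(A₂/A₁) = ln 5.2 / 0.308 = 1.6487 / 0.308 = 5.3528
A₂/A₁ = e^5.3528 ≈ 211.2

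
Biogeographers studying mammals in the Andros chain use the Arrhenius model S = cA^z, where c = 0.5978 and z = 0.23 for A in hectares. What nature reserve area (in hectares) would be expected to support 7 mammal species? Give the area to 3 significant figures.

44200 hectares

7 = 0.5978 × A^0.23  ⇒  A^0.23 = 7/0.5978 = 11.71
ln A = ln(11.71) / 0.23 = 2.4604 / 0.23 = 10.6974
A = e^10.6974 ≈ 44242 hectares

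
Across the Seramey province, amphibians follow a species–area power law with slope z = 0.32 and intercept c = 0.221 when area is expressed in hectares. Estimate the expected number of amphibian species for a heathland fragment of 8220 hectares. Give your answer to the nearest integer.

4

S = 0.221 × 8220^0.32
ln S = ln 0.221 + 0.32 × ln 8220 = -1.5096 + 0.32 × 9.0143 = 1.3750
S = e^1.3750 ≈ 3.955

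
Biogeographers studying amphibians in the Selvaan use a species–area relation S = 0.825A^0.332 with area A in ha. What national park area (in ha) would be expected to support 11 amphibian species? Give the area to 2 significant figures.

11 = 0.825 × A^0.332  ⇒  A^0.332 = 11/0.825 = 13.33
ln A = ln(13.33) / 0.332 = 2.5903 / 0.332 = 7.8020
A = e^7.8020 ≈ 2446 ha

2400 ha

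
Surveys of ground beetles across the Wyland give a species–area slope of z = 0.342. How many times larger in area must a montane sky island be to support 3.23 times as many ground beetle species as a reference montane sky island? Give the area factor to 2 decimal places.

30.82

(A₂/A₁)^0.342 = 3.23, so A₂/A₁ = 3.23^(1/0.342) = 3.23^2.924
ln(A₂/A₁) = ln 3.23 / 0.342 = 1.1725 / 0.342 = 3.4283
A₂/A₁ = e^3.4283 ≈ 30.82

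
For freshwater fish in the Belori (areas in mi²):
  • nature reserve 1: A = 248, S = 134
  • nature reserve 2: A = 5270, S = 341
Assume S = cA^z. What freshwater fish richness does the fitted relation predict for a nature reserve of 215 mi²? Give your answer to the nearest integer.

128

z = ln(341/134) / ln(5270/248) = 0.9340 / 3.0564 = 0.3056
c = 134 / 248^0.3056 = 134 / 5.392 = 24.85
S₃ = 24.85 × 215^0.3056 = 24.85 × 5.162 ≈ 128.3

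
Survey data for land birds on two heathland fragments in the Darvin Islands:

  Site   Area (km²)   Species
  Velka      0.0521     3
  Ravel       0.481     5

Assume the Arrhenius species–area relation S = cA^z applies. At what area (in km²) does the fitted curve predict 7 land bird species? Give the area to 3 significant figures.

z = ln(5/3) / ln(0.481/0.0521) = 0.5108 / 2.2227 = 0.2298
c = 3 / 0.0521^0.2298 = 3 / 0.5071 = 5.916
A = (7/5.916)^(1/0.2298) ⇒ ln A = ln(1.183)/0.2298 = 0.7322
A = e^0.7322 ≈ 2.08 km²

2.08 km²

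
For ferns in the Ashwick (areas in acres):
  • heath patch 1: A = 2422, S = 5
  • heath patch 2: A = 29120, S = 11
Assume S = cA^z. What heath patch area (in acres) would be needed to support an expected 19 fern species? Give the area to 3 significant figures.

163000 acres

z = ln(11/5) / ln(29120/2422) = 0.7885 / 2.4868 = 0.3171
c = 5 / 2422^0.3171 = 5 / 11.83 = 0.4227
A = (19/0.4227)^(1/0.3171) ⇒ ln A = ln(44.95)/0.3171 = 12.0030
A = e^12.0030 ≈ 163245 acres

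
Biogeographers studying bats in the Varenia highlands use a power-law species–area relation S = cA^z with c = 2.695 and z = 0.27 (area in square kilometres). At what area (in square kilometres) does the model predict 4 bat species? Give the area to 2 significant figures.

4.3 square kilometres

4 = 2.695 × A^0.27  ⇒  A^0.27 = 4/2.695 = 1.484
ln A = ln(1.484) / 0.27 = 0.3949 / 0.27 = 1.4626
A = e^1.4626 ≈ 4.317 square kilometres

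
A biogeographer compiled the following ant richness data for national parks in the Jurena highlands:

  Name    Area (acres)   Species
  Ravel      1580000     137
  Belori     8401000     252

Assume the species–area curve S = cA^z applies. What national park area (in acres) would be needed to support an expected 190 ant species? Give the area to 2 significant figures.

z = ln(252/137) / ln(8401000/1580000) = 0.6094 / 1.6709 = 0.3647
c = 137 / 1580000^0.3647 = 137 / 182.3 = 0.7513
A = (190/0.7513)^(1/0.3647) ⇒ ln A = ln(252.9)/0.3647 = 15.1696
A = e^15.1696 ≈ 3873196 acres

3900000 acres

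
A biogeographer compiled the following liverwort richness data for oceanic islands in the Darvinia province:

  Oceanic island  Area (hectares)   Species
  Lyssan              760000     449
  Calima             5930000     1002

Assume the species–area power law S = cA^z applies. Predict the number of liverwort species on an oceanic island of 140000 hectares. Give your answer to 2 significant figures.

230

z = ln(1002/449) / ln(5930000/760000) = 0.8027 / 2.0545 = 0.3907
c = 449 / 760000^0.3907 = 449 / 198.5 = 2.262
S₃ = 2.262 × 140000^0.3907 = 2.262 × 102.5 ≈ 231.8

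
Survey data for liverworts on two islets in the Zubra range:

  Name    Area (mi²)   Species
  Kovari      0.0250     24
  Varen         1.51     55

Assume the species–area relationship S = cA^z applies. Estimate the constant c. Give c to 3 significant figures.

z = ln(S₂/S₁) / ln(A₂/A₁) = ln(55/24) / ln(1.51/0.025) = 0.8293 / 4.1010 = 0.2022
c = S₁ / A₁^z = 24 / 0.025^0.2022 = 24 / 0.4743 = 50.6

50.6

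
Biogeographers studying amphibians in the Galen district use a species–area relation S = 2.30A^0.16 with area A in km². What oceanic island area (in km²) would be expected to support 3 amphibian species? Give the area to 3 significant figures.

5.26 km²

3 = 2.3 × A^0.16  ⇒  A^0.16 = 3/2.3 = 1.304
ln A = ln(1.304) / 0.16 = 0.2657 / 0.16 = 1.6606
A = e^1.6606 ≈ 5.263 km²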